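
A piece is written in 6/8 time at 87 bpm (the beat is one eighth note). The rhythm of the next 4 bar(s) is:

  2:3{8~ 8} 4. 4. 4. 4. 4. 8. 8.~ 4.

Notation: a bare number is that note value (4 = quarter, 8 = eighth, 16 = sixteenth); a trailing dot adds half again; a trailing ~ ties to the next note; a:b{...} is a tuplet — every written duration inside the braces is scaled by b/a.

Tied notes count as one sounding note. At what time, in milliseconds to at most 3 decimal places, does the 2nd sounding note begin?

1. 0.0ms @ 0 + 2068.966ms (3)
2. 2068.966ms @ 3 + 2068.966ms (3)
3. 4137.931ms @ 6 + 2068.966ms (3)
4. 6206.897ms @ 9 + 2068.966ms (3)
5. 8275.862ms @ 12 + 2068.966ms (3)
6. 10344.828ms @ 15 + 2068.966ms (3)
7. 12413.793ms @ 18 + 1034.483ms (3/2)
8. 13448.276ms @ 39/2 + 3103.448ms (9/2)

note 2 onset = 3b = 2068.966ms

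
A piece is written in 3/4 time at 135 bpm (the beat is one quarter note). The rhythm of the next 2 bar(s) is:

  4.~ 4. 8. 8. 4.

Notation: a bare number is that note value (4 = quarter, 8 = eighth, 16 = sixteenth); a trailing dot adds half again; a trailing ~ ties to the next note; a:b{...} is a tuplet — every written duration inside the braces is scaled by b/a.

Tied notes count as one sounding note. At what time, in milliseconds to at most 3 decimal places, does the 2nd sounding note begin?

note 2 onset = 3b = 1333.333ms

1. 0.0ms @ 0 + 1333.333ms (3)
2. 1333.333ms @ 3 + 333.333ms (3/4)
3. 1666.667ms @ 15/4 + 333.333ms (3/4)
4. 2000.0ms @ 9/2 + 666.667ms (3/2)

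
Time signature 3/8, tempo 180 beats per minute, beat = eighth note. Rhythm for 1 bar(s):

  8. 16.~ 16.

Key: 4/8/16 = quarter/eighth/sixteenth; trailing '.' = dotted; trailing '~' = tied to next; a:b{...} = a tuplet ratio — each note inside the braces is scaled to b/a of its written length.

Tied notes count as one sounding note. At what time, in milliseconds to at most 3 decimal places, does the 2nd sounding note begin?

1. 0.0ms @ 0 + 500.0ms (3/2)
2. 500.0ms @ 3/2 + 500.0ms (3/2)

note 2 onset = 3/2b = 500.0ms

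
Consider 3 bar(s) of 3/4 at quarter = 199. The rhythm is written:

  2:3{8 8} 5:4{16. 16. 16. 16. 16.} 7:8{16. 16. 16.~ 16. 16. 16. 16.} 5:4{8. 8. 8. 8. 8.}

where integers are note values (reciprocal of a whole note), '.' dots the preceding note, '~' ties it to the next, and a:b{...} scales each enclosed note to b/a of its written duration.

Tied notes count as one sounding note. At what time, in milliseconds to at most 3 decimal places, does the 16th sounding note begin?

note 16 onset = 36/5b = 2170.854ms

1. 0.0ms @ 0 + 226.131ms (3/4)
2. 226.131ms @ 3/4 + 226.131ms (3/4)
3. 452.261ms @ 3/2 + 90.452ms (3/10)
4. 542.714ms @ 9/5 + 90.452ms (3/10)
5. 633.166ms @ 21/10 + 90.452ms (3/10)
6. 723.618ms @ 12/5 + 90.452ms (3/10)
7. 814.07ms @ 27/10 + 90.452ms (3/10)
8. 904.523ms @ 3 + 129.218ms (3/7)
9. 1033.74ms @ 24/7 + 129.218ms (3/7)
10. 1162.958ms @ 27/7 + 258.435ms (6/7)
11. 1421.393ms @ 33/7 + 129.218ms (3/7)
12. 1550.61ms @ 36/7 + 129.218ms (3/7)
13. 1679.828ms @ 39/7 + 129.218ms (3/7)
14. 1809.045ms @ 6 + 180.905ms (3/5)
15. 1989.95ms @ 33/5 + 180.905ms (3/5)
16. 2170.854ms @ 36/5 + 180.905ms (3/5)
17. 2351.759ms @ 39/5 + 180.905ms (3/5)
18. 2532.663ms @ 42/5 + 180.905ms (3/5)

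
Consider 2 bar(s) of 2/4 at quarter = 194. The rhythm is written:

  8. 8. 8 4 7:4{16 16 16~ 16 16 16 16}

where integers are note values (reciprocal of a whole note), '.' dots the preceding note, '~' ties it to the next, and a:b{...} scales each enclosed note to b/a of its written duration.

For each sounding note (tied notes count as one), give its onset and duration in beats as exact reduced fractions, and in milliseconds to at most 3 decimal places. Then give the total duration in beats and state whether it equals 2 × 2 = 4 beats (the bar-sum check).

1) 0.0ms=0b +231.959ms=3/4b
2) 231.959ms=3/4b +231.959ms=3/4b
3) 463.918ms=3/2b +154.639ms=1/2b
4) 618.557ms=2b +309.278ms=1b
5) 927.835ms=3b +44.183ms=1/7b
6) 972.018ms=22/7b +44.183ms=1/7b
7) 1016.2ms=23/7b +88.365ms=2/7b
8) 1104.566ms=25/7b +44.183ms=1/7b
9) 1148.748ms=26/7b +44.183ms=1/7b
10) 1192.931ms=27/7b +44.183ms=1/7b
Σ=4b of 4 (194bpm 2/4) — PASS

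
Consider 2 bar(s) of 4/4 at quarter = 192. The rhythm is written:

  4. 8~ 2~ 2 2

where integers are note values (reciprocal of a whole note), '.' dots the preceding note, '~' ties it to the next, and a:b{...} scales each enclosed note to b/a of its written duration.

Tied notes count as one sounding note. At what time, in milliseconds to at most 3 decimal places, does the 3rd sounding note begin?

1. 0.0ms @ 0 + 468.75ms (3/2)
2. 468.75ms @ 3/2 + 1406.25ms (9/2)
3. 1875.0ms @ 6 + 625.0ms (2)

note 3 onset = 6b = 1875.0ms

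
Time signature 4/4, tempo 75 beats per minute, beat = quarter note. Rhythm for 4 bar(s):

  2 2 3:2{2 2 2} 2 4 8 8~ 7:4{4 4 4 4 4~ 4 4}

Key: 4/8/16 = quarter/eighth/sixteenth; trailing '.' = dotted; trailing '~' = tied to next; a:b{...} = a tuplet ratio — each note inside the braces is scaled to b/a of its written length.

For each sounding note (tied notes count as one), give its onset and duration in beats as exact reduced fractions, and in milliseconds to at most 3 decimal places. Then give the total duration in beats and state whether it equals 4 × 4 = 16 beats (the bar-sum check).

1) 0.0ms=0b +1600.0ms=2b
2) 1600.0ms=2b +1600.0ms=2b
3) 3200.0ms=4b +1066.667ms=4/3b
4) 4266.667ms=16/3b +1066.667ms=4/3b
5) 5333.333ms=20/3b +1066.667ms=4/3b
6) 6400.0ms=8b +1600.0ms=2b
7) 8000.0ms=10b +800.0ms=1b
8) 8800.0ms=11b +400.0ms=1/2b
9) 9200.0ms=23/2b +857.143ms=15/14b
10) 10057.143ms=88/7b +457.143ms=4/7b
11) 10514.286ms=92/7b +457.143ms=4/7b
12) 10971.429ms=96/7b +457.143ms=4/7b
13) 11428.571ms=100/7b +914.286ms=8/7b
14) 12342.857ms=108/7b +457.143ms=4/7b
Σ=16b of 16 (75bpm 4/4) — PASS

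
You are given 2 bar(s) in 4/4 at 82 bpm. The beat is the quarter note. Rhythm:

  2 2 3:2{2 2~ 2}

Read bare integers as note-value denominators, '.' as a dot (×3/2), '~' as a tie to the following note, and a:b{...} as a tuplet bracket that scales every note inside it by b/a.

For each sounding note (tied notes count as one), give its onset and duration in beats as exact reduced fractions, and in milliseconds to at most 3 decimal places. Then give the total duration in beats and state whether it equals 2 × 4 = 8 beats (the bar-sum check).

1) 0.0ms=0b +1463.415ms=2b
2) 1463.415ms=2b +1463.415ms=2b
3) 2926.829ms=4b +975.61ms=4/3b
4) 3902.439ms=16/3b +1951.22ms=8/3b
Σ=8b of 8 (82bpm 4/4) — PASS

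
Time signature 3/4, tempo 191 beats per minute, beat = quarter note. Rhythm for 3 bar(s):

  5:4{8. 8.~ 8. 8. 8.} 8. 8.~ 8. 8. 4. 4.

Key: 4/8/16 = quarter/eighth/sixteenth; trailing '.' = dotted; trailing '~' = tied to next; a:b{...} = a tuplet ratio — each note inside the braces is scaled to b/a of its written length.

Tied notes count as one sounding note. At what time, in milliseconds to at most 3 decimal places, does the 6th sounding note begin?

1. 0.0ms @ 0 + 188.482ms (3/5)
2. 188.482ms @ 3/5 + 376.963ms (6/5)
3. 565.445ms @ 9/5 + 188.482ms (3/5)
4. 753.927ms @ 12/5 + 188.482ms (3/5)
5. 942.408ms @ 3 + 235.602ms (3/4)
6. 1178.01ms @ 15/4 + 471.204ms (3/2)
7. 1649.215ms @ 21/4 + 235.602ms (3/4)
8. 1884.817ms @ 6 + 471.204ms (3/2)
9. 2356.021ms @ 15/2 + 471.204ms (3/2)

note 6 onset = 15/4b = 1178.01ms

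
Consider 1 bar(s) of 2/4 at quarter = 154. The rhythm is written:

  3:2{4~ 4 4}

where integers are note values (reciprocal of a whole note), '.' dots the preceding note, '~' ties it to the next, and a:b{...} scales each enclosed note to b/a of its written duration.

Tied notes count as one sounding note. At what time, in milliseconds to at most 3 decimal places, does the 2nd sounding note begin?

1. 0.0ms @ 0 + 519.481ms (4/3)
2. 519.481ms @ 4/3 + 259.74ms (2/3)

note 2 onset = 4/3b = 519.481ms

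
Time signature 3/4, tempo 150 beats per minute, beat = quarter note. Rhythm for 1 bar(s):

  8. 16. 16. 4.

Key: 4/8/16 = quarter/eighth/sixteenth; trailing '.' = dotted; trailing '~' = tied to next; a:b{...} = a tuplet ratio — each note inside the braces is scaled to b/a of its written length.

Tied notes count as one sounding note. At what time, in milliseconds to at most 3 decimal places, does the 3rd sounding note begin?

note 3 onset = 9/8b = 450.0ms

1. 0.0ms @ 0 + 300.0ms (3/4)
2. 300.0ms @ 3/4 + 150.0ms (3/8)
3. 450.0ms @ 9/8 + 150.0ms (3/8)
4. 600.0ms @ 3/2 + 600.0ms (3/2)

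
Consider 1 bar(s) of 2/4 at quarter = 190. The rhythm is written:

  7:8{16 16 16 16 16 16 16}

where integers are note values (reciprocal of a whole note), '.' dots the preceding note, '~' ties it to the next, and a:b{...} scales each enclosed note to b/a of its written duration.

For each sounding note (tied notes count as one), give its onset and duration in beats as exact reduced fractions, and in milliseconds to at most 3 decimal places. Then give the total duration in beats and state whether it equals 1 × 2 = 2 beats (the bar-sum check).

1) 0.0ms=0b +90.226ms=2/7b
2) 90.226ms=2/7b +90.226ms=2/7b
3) 180.451ms=4/7b +90.226ms=2/7b
4) 270.677ms=6/7b +90.226ms=2/7b
5) 360.902ms=8/7b +90.226ms=2/7b
6) 451.128ms=10/7b +90.226ms=2/7b
7) 541.353ms=12/7b +90.226ms=2/7b
Σ=2b of 2 (190bpm 2/4) — PASS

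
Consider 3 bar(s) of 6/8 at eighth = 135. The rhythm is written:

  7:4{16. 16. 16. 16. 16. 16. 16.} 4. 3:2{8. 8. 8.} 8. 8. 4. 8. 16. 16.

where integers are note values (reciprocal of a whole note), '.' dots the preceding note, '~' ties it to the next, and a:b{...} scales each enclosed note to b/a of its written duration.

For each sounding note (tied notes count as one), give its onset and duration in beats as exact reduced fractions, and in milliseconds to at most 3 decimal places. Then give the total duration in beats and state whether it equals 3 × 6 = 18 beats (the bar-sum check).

1) 0.0ms=0b +190.476ms=3/7b
2) 190.476ms=3/7b +190.476ms=3/7b
3) 380.952ms=6/7b +190.476ms=3/7b
4) 571.429ms=9/7b +190.476ms=3/7b
5) 761.905ms=12/7b +190.476ms=3/7b
6) 952.381ms=15/7b +190.476ms=3/7b
7) 1142.857ms=18/7b +190.476ms=3/7b
8) 1333.333ms=3b +1333.333ms=3b
9) 2666.667ms=6b +444.444ms=1b
10) 3111.111ms=7b +444.444ms=1b
11) 3555.556ms=8b +444.444ms=1b
12) 4000.0ms=9b +666.667ms=3/2b
13) 4666.667ms=21/2b +666.667ms=3/2b
14) 5333.333ms=12b +1333.333ms=3b
15) 6666.667ms=15b +666.667ms=3/2b
16) 7333.333ms=33/2b +333.333ms=3/4b
17) 7666.667ms=69/4b +333.333ms=3/4b
Σ=18b of 18 (135bpm 6/8) — PASS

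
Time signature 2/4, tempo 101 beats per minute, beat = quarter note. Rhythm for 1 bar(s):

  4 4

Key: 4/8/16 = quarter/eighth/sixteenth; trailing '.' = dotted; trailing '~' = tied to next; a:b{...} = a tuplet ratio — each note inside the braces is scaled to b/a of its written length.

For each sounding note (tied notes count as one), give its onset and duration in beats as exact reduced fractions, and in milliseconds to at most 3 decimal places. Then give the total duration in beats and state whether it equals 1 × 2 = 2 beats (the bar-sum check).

1) 0.0ms=0b +594.059ms=1b
2) 594.059ms=1b +594.059ms=1b
Σ=2b of 2 (101bpm 2/4) — PASS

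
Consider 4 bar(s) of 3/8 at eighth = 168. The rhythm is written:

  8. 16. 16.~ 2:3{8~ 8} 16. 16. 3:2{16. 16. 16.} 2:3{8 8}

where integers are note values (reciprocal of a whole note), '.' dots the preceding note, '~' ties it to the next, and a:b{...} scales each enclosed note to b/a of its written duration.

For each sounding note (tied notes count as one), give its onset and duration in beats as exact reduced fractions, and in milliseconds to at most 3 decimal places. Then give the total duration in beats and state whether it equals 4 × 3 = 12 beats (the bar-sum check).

1) 0.0ms=0b +535.714ms=3/2b
2) 535.714ms=3/2b +267.857ms=3/4b
3) 803.571ms=9/4b +1339.286ms=15/4b
4) 2142.857ms=6b +267.857ms=3/4b
5) 2410.714ms=27/4b +267.857ms=3/4b
6) 2678.571ms=15/2b +178.571ms=1/2b
7) 2857.143ms=8b +178.571ms=1/2b
8) 3035.714ms=17/2b +178.571ms=1/2b
9) 3214.286ms=9b +535.714ms=3/2b
10) 3750.0ms=21/2b +535.714ms=3/2b
Σ=12b of 12 (168bpm 3/8) — PASS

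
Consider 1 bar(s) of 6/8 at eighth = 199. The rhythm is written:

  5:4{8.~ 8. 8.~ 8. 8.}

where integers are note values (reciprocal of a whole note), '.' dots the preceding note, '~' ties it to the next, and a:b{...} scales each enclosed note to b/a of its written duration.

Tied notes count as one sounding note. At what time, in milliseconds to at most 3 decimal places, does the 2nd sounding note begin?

1. 0.0ms @ 0 + 723.618ms (12/5)
2. 723.618ms @ 12/5 + 723.618ms (12/5)
3. 1447.236ms @ 24/5 + 361.809ms (6/5)

note 2 onset = 12/5b = 723.618ms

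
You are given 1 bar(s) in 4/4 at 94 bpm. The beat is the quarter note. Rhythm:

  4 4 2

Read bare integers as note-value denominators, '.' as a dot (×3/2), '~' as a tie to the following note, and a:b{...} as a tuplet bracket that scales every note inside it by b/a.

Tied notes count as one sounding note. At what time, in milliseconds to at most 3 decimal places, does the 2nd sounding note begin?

1. 0.0ms @ 0 + 638.298ms (1)
2. 638.298ms @ 1 + 638.298ms (1)
3. 1276.596ms @ 2 + 1276.596ms (2)

note 2 onset = 1b = 638.298ms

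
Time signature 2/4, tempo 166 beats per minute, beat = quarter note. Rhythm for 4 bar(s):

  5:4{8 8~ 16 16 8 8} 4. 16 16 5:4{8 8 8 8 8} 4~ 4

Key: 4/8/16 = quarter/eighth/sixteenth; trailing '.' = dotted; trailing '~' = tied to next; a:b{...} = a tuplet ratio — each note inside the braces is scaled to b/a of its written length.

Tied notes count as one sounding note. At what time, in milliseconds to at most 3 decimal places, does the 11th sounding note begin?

1. 0.0ms @ 0 + 144.578ms (2/5)
2. 144.578ms @ 2/5 + 216.867ms (3/5)
3. 361.446ms @ 1 + 72.289ms (1/5)
4. 433.735ms @ 6/5 + 144.578ms (2/5)
5. 578.313ms @ 8/5 + 144.578ms (2/5)
6. 722.892ms @ 2 + 542.169ms (3/2)
7. 1265.06ms @ 7/2 + 90.361ms (1/4)
8. 1355.422ms @ 15/4 + 90.361ms (1/4)
9. 1445.783ms @ 4 + 144.578ms (2/5)
10. 1590.361ms @ 22/5 + 144.578ms (2/5)
11. 1734.94ms @ 24/5 + 144.578ms (2/5)
12. 1879.518ms @ 26/5 + 144.578ms (2/5)
13. 2024.096ms @ 28/5 + 144.578ms (2/5)
14. 2168.675ms @ 6 + 722.892ms (2)

note 11 onset = 24/5b = 1734.94ms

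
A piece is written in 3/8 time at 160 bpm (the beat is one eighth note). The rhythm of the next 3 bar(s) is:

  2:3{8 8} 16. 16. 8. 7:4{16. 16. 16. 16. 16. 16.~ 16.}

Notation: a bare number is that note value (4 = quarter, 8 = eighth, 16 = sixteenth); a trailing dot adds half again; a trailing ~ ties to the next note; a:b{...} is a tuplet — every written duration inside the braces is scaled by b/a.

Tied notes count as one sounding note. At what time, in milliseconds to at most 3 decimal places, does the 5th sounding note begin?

note 5 onset = 9/2b = 1687.5ms

1. 0.0ms @ 0 + 562.5ms (3/2)
2. 562.5ms @ 3/2 + 562.5ms (3/2)
3. 1125.0ms @ 3 + 281.25ms (3/4)
4. 1406.25ms @ 15/4 + 281.25ms (3/4)
5. 1687.5ms @ 9/2 + 562.5ms (3/2)
6. 2250.0ms @ 6 + 160.714ms (3/7)
7. 2410.714ms @ 45/7 + 160.714ms (3/7)
8. 2571.429ms @ 48/7 + 160.714ms (3/7)
9. 2732.143ms @ 51/7 + 160.714ms (3/7)
10. 2892.857ms @ 54/7 + 160.714ms (3/7)
11. 3053.571ms @ 57/7 + 321.429ms (6/7)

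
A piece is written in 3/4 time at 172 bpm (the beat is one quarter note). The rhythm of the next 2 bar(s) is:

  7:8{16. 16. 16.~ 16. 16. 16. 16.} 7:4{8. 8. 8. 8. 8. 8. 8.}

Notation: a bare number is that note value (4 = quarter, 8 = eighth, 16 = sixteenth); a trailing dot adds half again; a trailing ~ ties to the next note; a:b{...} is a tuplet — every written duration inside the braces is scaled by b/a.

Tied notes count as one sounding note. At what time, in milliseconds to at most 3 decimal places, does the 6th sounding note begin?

1. 0.0ms @ 0 + 149.502ms (3/7)
2. 149.502ms @ 3/7 + 149.502ms (3/7)
3. 299.003ms @ 6/7 + 299.003ms (6/7)
4. 598.007ms @ 12/7 + 149.502ms (3/7)
5. 747.508ms @ 15/7 + 149.502ms (3/7)
6. 897.01ms @ 18/7 + 149.502ms (3/7)
7. 1046.512ms @ 3 + 149.502ms (3/7)
8. 1196.013ms @ 24/7 + 149.502ms (3/7)
9. 1345.515ms @ 27/7 + 149.502ms (3/7)
10. 1495.017ms @ 30/7 + 149.502ms (3/7)
11. 1644.518ms @ 33/7 + 149.502ms (3/7)
12. 1794.02ms @ 36/7 + 149.502ms (3/7)
13. 1943.522ms @ 39/7 + 149.502ms (3/7)

note 6 onset = 18/7b = 897.01ms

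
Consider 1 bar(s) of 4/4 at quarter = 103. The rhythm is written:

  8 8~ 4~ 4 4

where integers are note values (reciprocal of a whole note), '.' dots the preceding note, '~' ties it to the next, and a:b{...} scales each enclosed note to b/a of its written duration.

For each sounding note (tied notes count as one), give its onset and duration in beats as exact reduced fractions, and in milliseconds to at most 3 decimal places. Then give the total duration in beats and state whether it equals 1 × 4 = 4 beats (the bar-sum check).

1) 0.0ms=0b +291.262ms=1/2b
2) 291.262ms=1/2b +1456.311ms=5/2b
3) 1747.573ms=3b +582.524ms=1b
Σ=4b of 4 (103bpm 4/4) — PASS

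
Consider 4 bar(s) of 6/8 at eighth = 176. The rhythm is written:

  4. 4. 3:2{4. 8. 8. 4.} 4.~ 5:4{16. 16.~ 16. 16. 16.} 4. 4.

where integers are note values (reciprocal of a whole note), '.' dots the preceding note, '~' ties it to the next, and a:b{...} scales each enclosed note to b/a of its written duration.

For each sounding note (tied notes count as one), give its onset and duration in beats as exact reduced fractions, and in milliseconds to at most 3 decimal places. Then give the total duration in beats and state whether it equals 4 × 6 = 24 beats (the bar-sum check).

1) 0.0ms=0b +1022.727ms=3b
2) 1022.727ms=3b +1022.727ms=3b
3) 2045.455ms=6b +681.818ms=2b
4) 2727.273ms=8b +340.909ms=1b
5) 3068.182ms=9b +340.909ms=1b
6) 3409.091ms=10b +681.818ms=2b
7) 4090.909ms=12b +1227.273ms=18/5b
8) 5318.182ms=78/5b +409.091ms=6/5b
9) 5727.273ms=84/5b +204.545ms=3/5b
10) 5931.818ms=87/5b +204.545ms=3/5b
11) 6136.364ms=18b +1022.727ms=3b
12) 7159.091ms=21b +1022.727ms=3b
Σ=24b of 24 (176bpm 6/8) — PASS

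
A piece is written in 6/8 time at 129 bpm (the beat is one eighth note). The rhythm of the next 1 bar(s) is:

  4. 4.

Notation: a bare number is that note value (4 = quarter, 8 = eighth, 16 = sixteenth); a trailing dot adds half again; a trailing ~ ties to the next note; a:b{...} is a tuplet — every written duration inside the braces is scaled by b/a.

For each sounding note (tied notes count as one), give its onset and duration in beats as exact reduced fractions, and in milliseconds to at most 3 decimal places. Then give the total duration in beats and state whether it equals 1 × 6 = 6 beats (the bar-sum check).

1) 0.0ms=0b +1395.349ms=3b
2) 1395.349ms=3b +1395.349ms=3b
Σ=6b of 6 (129bpm 6/8) — PASS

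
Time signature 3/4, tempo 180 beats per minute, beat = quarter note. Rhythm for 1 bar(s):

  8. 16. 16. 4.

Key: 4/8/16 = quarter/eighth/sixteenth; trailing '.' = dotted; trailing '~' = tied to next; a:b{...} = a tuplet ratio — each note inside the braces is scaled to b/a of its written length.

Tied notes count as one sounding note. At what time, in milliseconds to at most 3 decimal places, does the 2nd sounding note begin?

note 2 onset = 3/4b = 250.0ms

1. 0.0ms @ 0 + 250.0ms (3/4)
2. 250.0ms @ 3/4 + 125.0ms (3/8)
3. 375.0ms @ 9/8 + 125.0ms (3/8)
4. 500.0ms @ 3/2 + 500.0ms (3/2)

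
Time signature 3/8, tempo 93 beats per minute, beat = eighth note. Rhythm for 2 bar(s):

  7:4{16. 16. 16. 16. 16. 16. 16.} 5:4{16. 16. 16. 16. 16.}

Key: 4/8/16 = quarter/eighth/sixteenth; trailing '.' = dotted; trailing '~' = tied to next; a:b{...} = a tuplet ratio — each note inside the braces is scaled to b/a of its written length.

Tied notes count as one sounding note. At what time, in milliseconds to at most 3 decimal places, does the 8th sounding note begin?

1. 0.0ms @ 0 + 276.498ms (3/7)
2. 276.498ms @ 3/7 + 276.498ms (3/7)
3. 552.995ms @ 6/7 + 276.498ms (3/7)
4. 829.493ms @ 9/7 + 276.498ms (3/7)
5. 1105.991ms @ 12/7 + 276.498ms (3/7)
6. 1382.488ms @ 15/7 + 276.498ms (3/7)
7. 1658.986ms @ 18/7 + 276.498ms (3/7)
8. 1935.484ms @ 3 + 387.097ms (3/5)
9. 2322.581ms @ 18/5 + 387.097ms (3/5)
10. 2709.677ms @ 21/5 + 387.097ms (3/5)
11. 3096.774ms @ 24/5 + 387.097ms (3/5)
12. 3483.871ms @ 27/5 + 387.097ms (3/5)

note 8 onset = 3b = 1935.484ms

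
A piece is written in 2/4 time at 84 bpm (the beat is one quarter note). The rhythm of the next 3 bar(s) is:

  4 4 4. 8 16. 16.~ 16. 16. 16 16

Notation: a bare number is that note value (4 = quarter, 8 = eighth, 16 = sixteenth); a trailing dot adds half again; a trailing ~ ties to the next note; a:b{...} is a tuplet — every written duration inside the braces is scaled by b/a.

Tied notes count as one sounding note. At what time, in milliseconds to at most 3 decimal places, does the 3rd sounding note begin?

note 3 onset = 2b = 1428.571ms

1. 0.0ms @ 0 + 714.286ms (1)
2. 714.286ms @ 1 + 714.286ms (1)
3. 1428.571ms @ 2 + 1071.429ms (3/2)
4. 2500.0ms @ 7/2 + 357.143ms (1/2)
5. 2857.143ms @ 4 + 267.857ms (3/8)
6. 3125.0ms @ 35/8 + 535.714ms (3/4)
7. 3660.714ms @ 41/8 + 267.857ms (3/8)
8. 3928.571ms @ 11/2 + 178.571ms (1/4)
9. 4107.143ms @ 23/4 + 178.571ms (1/4)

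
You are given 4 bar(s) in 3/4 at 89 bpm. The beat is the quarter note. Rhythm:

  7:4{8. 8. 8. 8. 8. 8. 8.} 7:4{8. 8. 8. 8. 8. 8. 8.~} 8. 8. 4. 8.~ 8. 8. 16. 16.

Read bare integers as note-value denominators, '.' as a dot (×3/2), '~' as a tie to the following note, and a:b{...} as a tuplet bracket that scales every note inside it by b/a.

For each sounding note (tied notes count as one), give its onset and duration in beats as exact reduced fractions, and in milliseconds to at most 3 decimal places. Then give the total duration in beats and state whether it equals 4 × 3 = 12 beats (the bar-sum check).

1) 0.0ms=0b +288.925ms=3/7b
2) 288.925ms=3/7b +288.925ms=3/7b
3) 577.849ms=6/7b +288.925ms=3/7b
4) 866.774ms=9/7b +288.925ms=3/7b
5) 1155.698ms=12/7b +288.925ms=3/7b
6) 1444.623ms=15/7b +288.925ms=3/7b
7) 1733.547ms=18/7b +288.925ms=3/7b
8) 2022.472ms=3b +288.925ms=3/7b
9) 2311.396ms=24/7b +288.925ms=3/7b
10) 2600.321ms=27/7b +288.925ms=3/7b
11) 2889.246ms=30/7b +288.925ms=3/7b
12) 3178.17ms=33/7b +288.925ms=3/7b
13) 3467.095ms=36/7b +288.925ms=3/7b
14) 3756.019ms=39/7b +794.543ms=33/28b
15) 4550.562ms=27/4b +505.618ms=3/4b
16) 5056.18ms=15/2b +1011.236ms=3/2b
17) 6067.416ms=9b +1011.236ms=3/2b
18) 7078.652ms=21/2b +505.618ms=3/4b
19) 7584.27ms=45/4b +252.809ms=3/8b
20) 7837.079ms=93/8b +252.809ms=3/8b
Σ=12b of 12 (89bpm 3/4) — PASS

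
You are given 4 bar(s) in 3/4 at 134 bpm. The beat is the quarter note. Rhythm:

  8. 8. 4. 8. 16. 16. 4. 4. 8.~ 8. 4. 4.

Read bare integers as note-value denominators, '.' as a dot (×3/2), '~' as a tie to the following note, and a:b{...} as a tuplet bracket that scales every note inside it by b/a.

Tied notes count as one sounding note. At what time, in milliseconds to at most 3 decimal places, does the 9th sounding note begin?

1. 0.0ms @ 0 + 335.821ms (3/4)
2. 335.821ms @ 3/4 + 335.821ms (3/4)
3. 671.642ms @ 3/2 + 671.642ms (3/2)
4. 1343.284ms @ 3 + 335.821ms (3/4)
5. 1679.104ms @ 15/4 + 167.91ms (3/8)
6. 1847.015ms @ 33/8 + 167.91ms (3/8)
7. 2014.925ms @ 9/2 + 671.642ms (3/2)
8. 2686.567ms @ 6 + 671.642ms (3/2)
9. 3358.209ms @ 15/2 + 671.642ms (3/2)
10. 4029.851ms @ 9 + 671.642ms (3/2)
11. 4701.493ms @ 21/2 + 671.642ms (3/2)

note 9 onset = 15/2b = 3358.209ms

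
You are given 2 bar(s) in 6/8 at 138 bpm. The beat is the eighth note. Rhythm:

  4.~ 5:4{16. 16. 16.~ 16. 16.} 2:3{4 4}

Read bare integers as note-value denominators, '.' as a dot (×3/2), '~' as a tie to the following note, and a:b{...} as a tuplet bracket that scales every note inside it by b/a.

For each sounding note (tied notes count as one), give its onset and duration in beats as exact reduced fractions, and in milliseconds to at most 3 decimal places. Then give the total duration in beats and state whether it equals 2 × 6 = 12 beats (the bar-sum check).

1) 0.0ms=0b +1565.217ms=18/5b
2) 1565.217ms=18/5b +260.87ms=3/5b
3) 1826.087ms=21/5b +521.739ms=6/5b
4) 2347.826ms=27/5b +260.87ms=3/5b
5) 2608.696ms=6b +1304.348ms=3b
6) 3913.043ms=9b +1304.348ms=3b
Σ=12b of 12 (138bpm 6/8) — PASS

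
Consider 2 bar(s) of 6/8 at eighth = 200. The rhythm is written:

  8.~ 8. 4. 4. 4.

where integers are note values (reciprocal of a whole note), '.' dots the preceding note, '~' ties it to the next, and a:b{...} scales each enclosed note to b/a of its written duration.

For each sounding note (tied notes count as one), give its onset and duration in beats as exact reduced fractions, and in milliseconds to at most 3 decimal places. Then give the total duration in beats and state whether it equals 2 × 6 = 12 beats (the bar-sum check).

1) 0.0ms=0b +900.0ms=3b
2) 900.0ms=3b +900.0ms=3b
3) 1800.0ms=6b +900.0ms=3b
4) 2700.0ms=9b +900.0ms=3b
Σ=12b of 12 (200bpm 6/8) — PASS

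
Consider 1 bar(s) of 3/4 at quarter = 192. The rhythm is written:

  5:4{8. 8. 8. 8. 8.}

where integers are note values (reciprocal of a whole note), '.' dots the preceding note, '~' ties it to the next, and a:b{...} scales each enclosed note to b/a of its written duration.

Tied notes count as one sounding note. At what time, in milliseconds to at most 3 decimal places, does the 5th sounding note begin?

note 5 onset = 12/5b = 750.0ms

1. 0.0ms @ 0 + 187.5ms (3/5)
2. 187.5ms @ 3/5 + 187.5ms (3/5)
3. 375.0ms @ 6/5 + 187.5ms (3/5)
4. 562.5ms @ 9/5 + 187.5ms (3/5)
5. 750.0ms @ 12/5 + 187.5ms (3/5)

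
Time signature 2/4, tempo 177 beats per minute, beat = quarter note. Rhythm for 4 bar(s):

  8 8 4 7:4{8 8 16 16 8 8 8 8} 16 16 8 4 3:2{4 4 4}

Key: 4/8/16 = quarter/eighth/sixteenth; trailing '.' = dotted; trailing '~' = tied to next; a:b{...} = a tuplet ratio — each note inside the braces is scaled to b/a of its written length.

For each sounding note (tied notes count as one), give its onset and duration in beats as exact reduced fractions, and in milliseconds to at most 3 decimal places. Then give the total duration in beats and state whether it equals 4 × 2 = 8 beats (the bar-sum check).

1) 0.0ms=0b +169.492ms=1/2b
2) 169.492ms=1/2b +169.492ms=1/2b
3) 338.983ms=1b +338.983ms=1b
4) 677.966ms=2b +96.852ms=2/7b
5) 774.818ms=16/7b +96.852ms=2/7b
6) 871.671ms=18/7b +48.426ms=1/7b
7) 920.097ms=19/7b +48.426ms=1/7b
8) 968.523ms=20/7b +96.852ms=2/7b
9) 1065.375ms=22/7b +96.852ms=2/7b
10) 1162.228ms=24/7b +96.852ms=2/7b
11) 1259.08ms=26/7b +96.852ms=2/7b
12) 1355.932ms=4b +84.746ms=1/4b
13) 1440.678ms=17/4b +84.746ms=1/4b
14) 1525.424ms=9/2b +169.492ms=1/2b
15) 1694.915ms=5b +338.983ms=1b
16) 2033.898ms=6b +225.989ms=2/3b
17) 2259.887ms=20/3b +225.989ms=2/3b
18) 2485.876ms=22/3b +225.989ms=2/3b
Σ=8b of 8 (177bpm 2/4) — PASS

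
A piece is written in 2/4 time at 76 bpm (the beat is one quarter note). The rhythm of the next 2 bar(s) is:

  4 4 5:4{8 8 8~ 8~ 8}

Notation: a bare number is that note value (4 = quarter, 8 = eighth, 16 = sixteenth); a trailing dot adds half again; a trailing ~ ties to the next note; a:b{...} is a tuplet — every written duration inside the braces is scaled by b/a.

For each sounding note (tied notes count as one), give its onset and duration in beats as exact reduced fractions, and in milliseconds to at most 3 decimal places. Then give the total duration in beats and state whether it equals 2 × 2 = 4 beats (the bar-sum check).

1) 0.0ms=0b +789.474ms=1b
2) 789.474ms=1b +789.474ms=1b
3) 1578.947ms=2b +315.789ms=2/5b
4) 1894.737ms=12/5b +315.789ms=2/5b
5) 2210.526ms=14/5b +947.368ms=6/5b
Σ=4b of 4 (76bpm 2/4) — PASS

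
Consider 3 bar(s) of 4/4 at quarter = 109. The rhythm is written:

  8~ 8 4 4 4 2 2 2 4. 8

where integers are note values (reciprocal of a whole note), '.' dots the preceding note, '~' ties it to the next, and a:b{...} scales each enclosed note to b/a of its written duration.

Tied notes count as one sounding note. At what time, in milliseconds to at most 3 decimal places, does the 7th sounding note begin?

note 7 onset = 8b = 4403.67ms

1. 0.0ms @ 0 + 550.459ms (1)
2. 550.459ms @ 1 + 550.459ms (1)
3. 1100.917ms @ 2 + 550.459ms (1)
4. 1651.376ms @ 3 + 550.459ms (1)
5. 2201.835ms @ 4 + 1100.917ms (2)
6. 3302.752ms @ 6 + 1100.917ms (2)
7. 4403.67ms @ 8 + 1100.917ms (2)
8. 5504.587ms @ 10 + 825.688ms (3/2)
9. 6330.275ms @ 23/2 + 275.229ms (1/2)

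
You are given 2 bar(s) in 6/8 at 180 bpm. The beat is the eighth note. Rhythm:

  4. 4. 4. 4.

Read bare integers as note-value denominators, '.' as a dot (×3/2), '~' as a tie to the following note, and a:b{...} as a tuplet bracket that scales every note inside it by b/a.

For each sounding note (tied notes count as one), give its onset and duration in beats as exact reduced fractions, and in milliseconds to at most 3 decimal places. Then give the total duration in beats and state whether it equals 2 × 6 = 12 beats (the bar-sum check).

1) 0.0ms=0b +1000.0ms=3b
2) 1000.0ms=3b +1000.0ms=3b
3) 2000.0ms=6b +1000.0ms=3b
4) 3000.0ms=9b +1000.0ms=3b
Σ=12b of 12 (180bpm 6/8) — PASS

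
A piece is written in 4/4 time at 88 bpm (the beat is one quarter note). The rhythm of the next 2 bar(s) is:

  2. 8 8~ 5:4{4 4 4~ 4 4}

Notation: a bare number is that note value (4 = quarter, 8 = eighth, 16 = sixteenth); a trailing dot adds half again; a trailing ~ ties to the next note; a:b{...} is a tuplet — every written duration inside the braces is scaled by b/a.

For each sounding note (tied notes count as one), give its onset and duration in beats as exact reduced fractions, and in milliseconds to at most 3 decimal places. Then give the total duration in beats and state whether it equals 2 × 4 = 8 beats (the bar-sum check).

1) 0.0ms=0b +2045.455ms=3b
2) 2045.455ms=3b +340.909ms=1/2b
3) 2386.364ms=7/2b +886.364ms=13/10b
4) 3272.727ms=24/5b +545.455ms=4/5b
5) 3818.182ms=28/5b +1090.909ms=8/5b
6) 4909.091ms=36/5b +545.455ms=4/5b
Σ=8b of 8 (88bpm 4/4) — PASS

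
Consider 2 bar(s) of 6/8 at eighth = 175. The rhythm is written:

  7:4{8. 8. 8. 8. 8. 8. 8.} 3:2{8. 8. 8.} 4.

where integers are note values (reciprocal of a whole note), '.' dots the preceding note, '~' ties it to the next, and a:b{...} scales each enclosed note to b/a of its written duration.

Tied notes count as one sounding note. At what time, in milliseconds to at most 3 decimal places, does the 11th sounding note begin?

note 11 onset = 9b = 3085.714ms

1. 0.0ms @ 0 + 293.878ms (6/7)
2. 293.878ms @ 6/7 + 293.878ms (6/7)
3. 587.755ms @ 12/7 + 293.878ms (6/7)
4. 881.633ms @ 18/7 + 293.878ms (6/7)
5. 1175.51ms @ 24/7 + 293.878ms (6/7)
6. 1469.388ms @ 30/7 + 293.878ms (6/7)
7. 1763.265ms @ 36/7 + 293.878ms (6/7)
8. 2057.143ms @ 6 + 342.857ms (1)
9. 2400.0ms @ 7 + 342.857ms (1)
10. 2742.857ms @ 8 + 342.857ms (1)
11. 3085.714ms @ 9 + 1028.571ms (3)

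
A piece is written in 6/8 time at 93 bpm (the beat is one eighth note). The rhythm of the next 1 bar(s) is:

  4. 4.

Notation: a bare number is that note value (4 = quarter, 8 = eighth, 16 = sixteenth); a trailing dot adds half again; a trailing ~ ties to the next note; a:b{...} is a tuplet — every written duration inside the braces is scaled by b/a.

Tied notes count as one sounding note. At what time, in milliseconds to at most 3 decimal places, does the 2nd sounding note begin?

note 2 onset = 3b = 1935.484ms

1. 0.0ms @ 0 + 1935.484ms (3)
2. 1935.484ms @ 3 + 1935.484ms (3)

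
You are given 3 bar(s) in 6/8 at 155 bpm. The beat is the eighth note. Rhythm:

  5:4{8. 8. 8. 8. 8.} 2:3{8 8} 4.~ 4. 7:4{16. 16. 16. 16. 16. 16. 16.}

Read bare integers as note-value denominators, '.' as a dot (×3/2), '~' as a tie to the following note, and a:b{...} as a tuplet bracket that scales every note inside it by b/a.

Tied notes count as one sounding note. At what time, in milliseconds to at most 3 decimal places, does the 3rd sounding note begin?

note 3 onset = 12/5b = 929.032ms

1. 0.0ms @ 0 + 464.516ms (6/5)
2. 464.516ms @ 6/5 + 464.516ms (6/5)
3. 929.032ms @ 12/5 + 464.516ms (6/5)
4. 1393.548ms @ 18/5 + 464.516ms (6/5)
5. 1858.065ms @ 24/5 + 464.516ms (6/5)
6. 2322.581ms @ 6 + 580.645ms (3/2)
7. 2903.226ms @ 15/2 + 580.645ms (3/2)
8. 3483.871ms @ 9 + 2322.581ms (6)
9. 5806.452ms @ 15 + 165.899ms (3/7)
10. 5972.35ms @ 108/7 + 165.899ms (3/7)
11. 6138.249ms @ 111/7 + 165.899ms (3/7)
12. 6304.147ms @ 114/7 + 165.899ms (3/7)
13. 6470.046ms @ 117/7 + 165.899ms (3/7)
14. 6635.945ms @ 120/7 + 165.899ms (3/7)
15. 6801.843ms @ 123/7 + 165.899ms (3/7)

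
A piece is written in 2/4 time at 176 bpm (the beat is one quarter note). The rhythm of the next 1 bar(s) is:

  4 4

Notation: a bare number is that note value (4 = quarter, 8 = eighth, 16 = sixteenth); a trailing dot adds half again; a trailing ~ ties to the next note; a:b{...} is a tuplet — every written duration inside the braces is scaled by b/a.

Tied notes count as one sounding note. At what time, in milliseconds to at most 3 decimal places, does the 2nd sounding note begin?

note 2 onset = 1b = 340.909ms

1. 0.0ms @ 0 + 340.909ms (1)
2. 340.909ms @ 1 + 340.909ms (1)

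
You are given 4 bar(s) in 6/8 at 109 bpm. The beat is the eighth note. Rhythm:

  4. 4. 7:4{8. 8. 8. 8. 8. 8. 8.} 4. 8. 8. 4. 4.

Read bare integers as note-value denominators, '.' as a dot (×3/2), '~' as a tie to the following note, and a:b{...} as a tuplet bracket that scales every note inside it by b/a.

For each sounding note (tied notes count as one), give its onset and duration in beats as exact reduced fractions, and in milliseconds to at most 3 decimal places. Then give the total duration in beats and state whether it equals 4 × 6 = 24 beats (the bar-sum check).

1) 0.0ms=0b +1651.376ms=3b
2) 1651.376ms=3b +1651.376ms=3b
3) 3302.752ms=6b +471.822ms=6/7b
4) 3774.574ms=48/7b +471.822ms=6/7b
5) 4246.396ms=54/7b +471.822ms=6/7b
6) 4718.218ms=60/7b +471.822ms=6/7b
7) 5190.039ms=66/7b +471.822ms=6/7b
8) 5661.861ms=72/7b +471.822ms=6/7b
9) 6133.683ms=78/7b +471.822ms=6/7b
10) 6605.505ms=12b +1651.376ms=3b
11) 8256.881ms=15b +825.688ms=3/2b
12) 9082.569ms=33/2b +825.688ms=3/2b
13) 9908.257ms=18b +1651.376ms=3b
14) 11559.633ms=21b +1651.376ms=3b
Σ=24b of 24 (109bpm 6/8) — PASS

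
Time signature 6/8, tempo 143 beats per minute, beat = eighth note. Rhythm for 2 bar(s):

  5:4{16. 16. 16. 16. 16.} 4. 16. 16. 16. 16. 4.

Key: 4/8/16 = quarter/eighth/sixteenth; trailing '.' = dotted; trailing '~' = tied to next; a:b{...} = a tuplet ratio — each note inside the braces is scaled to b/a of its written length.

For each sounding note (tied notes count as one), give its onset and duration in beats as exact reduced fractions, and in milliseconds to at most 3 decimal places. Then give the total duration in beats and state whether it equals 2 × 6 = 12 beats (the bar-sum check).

1) 0.0ms=0b +251.748ms=3/5b
2) 251.748ms=3/5b +251.748ms=3/5b
3) 503.497ms=6/5b +251.748ms=3/5b
4) 755.245ms=9/5b +251.748ms=3/5b
5) 1006.993ms=12/5b +251.748ms=3/5b
6) 1258.741ms=3b +1258.741ms=3b
7) 2517.483ms=6b +314.685ms=3/4b
8) 2832.168ms=27/4b +314.685ms=3/4b
9) 3146.853ms=15/2b +314.685ms=3/4b
10) 3461.538ms=33/4b +314.685ms=3/4b
11) 3776.224ms=9b +1258.741ms=3b
Σ=12b of 12 (143bpm 6/8) — PASS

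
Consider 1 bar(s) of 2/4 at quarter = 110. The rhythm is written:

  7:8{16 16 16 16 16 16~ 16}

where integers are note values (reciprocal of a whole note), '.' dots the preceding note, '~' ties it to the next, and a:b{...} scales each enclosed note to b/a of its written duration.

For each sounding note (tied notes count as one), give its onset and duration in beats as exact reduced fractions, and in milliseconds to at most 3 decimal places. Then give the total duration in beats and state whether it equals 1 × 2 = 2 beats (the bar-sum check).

1) 0.0ms=0b +155.844ms=2/7b
2) 155.844ms=2/7b +155.844ms=2/7b
3) 311.688ms=4/7b +155.844ms=2/7b
4) 467.532ms=6/7b +155.844ms=2/7b
5) 623.377ms=8/7b +155.844ms=2/7b
6) 779.221ms=10/7b +311.688ms=4/7b
Σ=2b of 2 (110bpm 2/4) — PASS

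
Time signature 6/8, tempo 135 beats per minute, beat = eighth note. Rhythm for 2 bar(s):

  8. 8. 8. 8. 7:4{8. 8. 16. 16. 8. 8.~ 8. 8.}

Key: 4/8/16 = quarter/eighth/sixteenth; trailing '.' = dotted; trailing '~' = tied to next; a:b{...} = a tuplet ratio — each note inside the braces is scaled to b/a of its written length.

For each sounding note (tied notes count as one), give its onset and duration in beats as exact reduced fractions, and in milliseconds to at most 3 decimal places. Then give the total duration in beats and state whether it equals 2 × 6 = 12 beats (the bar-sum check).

1) 0.0ms=0b +666.667ms=3/2b
2) 666.667ms=3/2b +666.667ms=3/2b
3) 1333.333ms=3b +666.667ms=3/2b
4) 2000.0ms=9/2b +666.667ms=3/2b
5) 2666.667ms=6b +380.952ms=6/7b
6) 3047.619ms=48/7b +380.952ms=6/7b
7) 3428.571ms=54/7b +190.476ms=3/7b
8) 3619.048ms=57/7b +190.476ms=3/7b
9) 3809.524ms=60/7b +380.952ms=6/7b
10) 4190.476ms=66/7b +761.905ms=12/7b
11) 4952.381ms=78/7b +380.952ms=6/7b
Σ=12b of 12 (135bpm 6/8) — PASS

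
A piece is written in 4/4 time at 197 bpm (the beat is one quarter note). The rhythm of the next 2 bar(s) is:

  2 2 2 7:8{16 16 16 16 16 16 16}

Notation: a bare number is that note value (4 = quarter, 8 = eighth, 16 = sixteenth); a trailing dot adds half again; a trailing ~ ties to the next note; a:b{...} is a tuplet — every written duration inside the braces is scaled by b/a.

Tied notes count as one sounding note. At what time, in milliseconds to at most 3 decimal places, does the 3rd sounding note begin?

note 3 onset = 4b = 1218.274ms

1. 0.0ms @ 0 + 609.137ms (2)
2. 609.137ms @ 2 + 609.137ms (2)
3. 1218.274ms @ 4 + 609.137ms (2)
4. 1827.411ms @ 6 + 87.02ms (2/7)
5. 1914.431ms @ 44/7 + 87.02ms (2/7)
6. 2001.45ms @ 46/7 + 87.02ms (2/7)
7. 2088.47ms @ 48/7 + 87.02ms (2/7)
8. 2175.489ms @ 50/7 + 87.02ms (2/7)
9. 2262.509ms @ 52/7 + 87.02ms (2/7)
10. 2349.529ms @ 54/7 + 87.02ms (2/7)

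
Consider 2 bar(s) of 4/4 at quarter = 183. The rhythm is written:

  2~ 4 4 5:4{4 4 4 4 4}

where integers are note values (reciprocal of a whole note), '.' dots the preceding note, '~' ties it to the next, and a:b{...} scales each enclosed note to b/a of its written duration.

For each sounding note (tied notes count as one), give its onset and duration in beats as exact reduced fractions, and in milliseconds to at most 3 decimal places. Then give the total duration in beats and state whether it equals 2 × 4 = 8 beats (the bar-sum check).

1) 0.0ms=0b +983.607ms=3b
2) 983.607ms=3b +327.869ms=1b
3) 1311.475ms=4b +262.295ms=4/5b
4) 1573.77ms=24/5b +262.295ms=4/5b
5) 1836.066ms=28/5b +262.295ms=4/5b
6) 2098.361ms=32/5b +262.295ms=4/5b
7) 2360.656ms=36/5b +262.295ms=4/5b
Σ=8b of 8 (183bpm 4/4) — PASS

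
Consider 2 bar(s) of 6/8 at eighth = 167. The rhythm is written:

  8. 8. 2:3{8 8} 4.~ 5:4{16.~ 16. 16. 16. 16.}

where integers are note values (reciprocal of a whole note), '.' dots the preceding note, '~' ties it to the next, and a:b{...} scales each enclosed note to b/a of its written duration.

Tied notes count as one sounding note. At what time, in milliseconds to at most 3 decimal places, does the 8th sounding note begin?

note 8 onset = 57/5b = 4095.808ms

1. 0.0ms @ 0 + 538.922ms (3/2)
2. 538.922ms @ 3/2 + 538.922ms (3/2)
3. 1077.844ms @ 3 + 538.922ms (3/2)
4. 1616.766ms @ 9/2 + 538.922ms (3/2)
5. 2155.689ms @ 6 + 1508.982ms (21/5)
6. 3664.671ms @ 51/5 + 215.569ms (3/5)
7. 3880.24ms @ 54/5 + 215.569ms (3/5)
8. 4095.808ms @ 57/5 + 215.569ms (3/5)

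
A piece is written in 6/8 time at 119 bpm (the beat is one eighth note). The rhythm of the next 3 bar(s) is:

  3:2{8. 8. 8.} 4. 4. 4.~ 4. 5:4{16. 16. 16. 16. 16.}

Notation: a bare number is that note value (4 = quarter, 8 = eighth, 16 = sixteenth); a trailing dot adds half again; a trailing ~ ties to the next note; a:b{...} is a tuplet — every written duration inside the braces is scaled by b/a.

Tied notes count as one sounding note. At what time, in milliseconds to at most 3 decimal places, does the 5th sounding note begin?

1. 0.0ms @ 0 + 504.202ms (1)
2. 504.202ms @ 1 + 504.202ms (1)
3. 1008.403ms @ 2 + 504.202ms (1)
4. 1512.605ms @ 3 + 1512.605ms (3)
5. 3025.21ms @ 6 + 1512.605ms (3)
6. 4537.815ms @ 9 + 3025.21ms (6)
7. 7563.025ms @ 15 + 302.521ms (3/5)
8. 7865.546ms @ 78/5 + 302.521ms (3/5)
9. 8168.067ms @ 81/5 + 302.521ms (3/5)
10. 8470.588ms @ 84/5 + 302.521ms (3/5)
11. 8773.109ms @ 87/5 + 302.521ms (3/5)

note 5 onset = 6b = 3025.21ms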